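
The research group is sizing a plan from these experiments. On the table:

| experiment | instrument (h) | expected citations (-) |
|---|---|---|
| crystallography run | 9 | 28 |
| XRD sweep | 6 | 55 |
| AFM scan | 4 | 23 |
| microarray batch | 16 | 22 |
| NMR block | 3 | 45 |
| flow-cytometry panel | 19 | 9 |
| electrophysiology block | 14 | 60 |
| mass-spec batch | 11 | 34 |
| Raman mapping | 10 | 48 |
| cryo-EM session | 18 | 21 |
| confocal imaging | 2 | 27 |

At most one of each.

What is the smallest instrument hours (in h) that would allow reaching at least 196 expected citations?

Look for the lowest-instrument combination reaching 196.
XRD sweep + AFM scan + NMR block + Raman mapping + confocal imaging: 198 expected citations at 25 h.
Below 25 h the best achievable stays under 196.

25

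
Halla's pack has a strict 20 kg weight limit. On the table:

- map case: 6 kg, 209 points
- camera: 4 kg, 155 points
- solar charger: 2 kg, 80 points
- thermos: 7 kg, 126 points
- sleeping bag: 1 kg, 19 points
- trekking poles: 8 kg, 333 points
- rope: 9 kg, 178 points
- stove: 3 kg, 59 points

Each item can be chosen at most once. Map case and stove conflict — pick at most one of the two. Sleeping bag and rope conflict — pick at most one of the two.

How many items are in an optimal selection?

4

Best achievable utility is 777.
map case + camera + solar charger + trekking poles hits 777 at 20 kg.
All optima have 4 items.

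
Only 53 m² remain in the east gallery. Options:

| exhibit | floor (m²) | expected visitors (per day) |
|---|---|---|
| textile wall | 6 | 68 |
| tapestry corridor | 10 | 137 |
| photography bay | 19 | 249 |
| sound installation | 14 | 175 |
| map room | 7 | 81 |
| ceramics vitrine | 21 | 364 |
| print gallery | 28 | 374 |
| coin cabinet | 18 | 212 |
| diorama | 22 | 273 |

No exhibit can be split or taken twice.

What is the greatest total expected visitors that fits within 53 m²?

774

Density check — ceramics vitrine 17.33, tapestry corridor 13.70, print gallery 13.36 are the best per m².
A density-first pass picks tapestry corridor + photography bay + ceramics vitrine — 750 at 50 m².
Dropping photography bay frees 19 m²; slotting in diorama (22 m²) lifts the total to 774 at 53 m².
Every other selection either busts 53 m² or fails to beat 774.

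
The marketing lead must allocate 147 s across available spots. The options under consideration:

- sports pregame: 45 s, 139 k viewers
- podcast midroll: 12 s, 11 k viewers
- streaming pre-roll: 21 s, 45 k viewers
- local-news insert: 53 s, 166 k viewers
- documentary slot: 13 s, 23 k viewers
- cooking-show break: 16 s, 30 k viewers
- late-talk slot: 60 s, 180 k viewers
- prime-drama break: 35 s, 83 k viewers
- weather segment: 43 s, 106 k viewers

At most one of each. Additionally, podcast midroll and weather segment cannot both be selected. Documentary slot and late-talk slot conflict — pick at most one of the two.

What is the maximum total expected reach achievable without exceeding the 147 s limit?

411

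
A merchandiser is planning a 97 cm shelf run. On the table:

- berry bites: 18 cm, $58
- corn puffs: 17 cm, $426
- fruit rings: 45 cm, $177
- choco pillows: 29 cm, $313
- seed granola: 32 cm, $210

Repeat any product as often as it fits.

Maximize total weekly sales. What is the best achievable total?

Ranking by ratio (weekly sales/cm): corn puffs 25.06, choco pillows 10.79, seed granola 6.56, fruit rings 3.93.
5×corn puffs uses 85 of the 97 cm and totals 2130.

2130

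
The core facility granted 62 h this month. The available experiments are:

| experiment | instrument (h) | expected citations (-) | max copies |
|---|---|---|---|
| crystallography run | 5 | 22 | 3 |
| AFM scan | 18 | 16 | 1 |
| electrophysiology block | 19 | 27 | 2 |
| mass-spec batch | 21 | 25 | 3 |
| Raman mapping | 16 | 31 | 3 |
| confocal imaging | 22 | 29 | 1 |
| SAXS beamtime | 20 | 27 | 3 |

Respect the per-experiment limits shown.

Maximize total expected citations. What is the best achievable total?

Density check — crystallography run 4.40, Raman mapping 1.94, electrophysiology block 1.42, SAXS beamtime 1.35 are the best per h.
Greedy by ratio would take 3×crystallography run + 2×Raman mapping: 47 h used, total 128.
The 5 h tied up in crystallography run is better spent on Raman mapping — total rises to 137 (58 h).
Nothing else within 62 h beats 137.

137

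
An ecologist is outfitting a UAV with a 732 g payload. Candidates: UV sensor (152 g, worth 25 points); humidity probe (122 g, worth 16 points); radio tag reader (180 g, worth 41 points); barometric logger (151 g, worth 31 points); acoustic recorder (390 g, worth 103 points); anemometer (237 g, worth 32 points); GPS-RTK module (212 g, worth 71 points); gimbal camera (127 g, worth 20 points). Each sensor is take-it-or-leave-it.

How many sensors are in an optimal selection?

3

The maximum data value within 732 g is 194.
For example acoustic recorder + GPS-RTK module + gimbal camera achieves it, using 729 g.
Any selection reaching 194 contains exactly 3 sensors.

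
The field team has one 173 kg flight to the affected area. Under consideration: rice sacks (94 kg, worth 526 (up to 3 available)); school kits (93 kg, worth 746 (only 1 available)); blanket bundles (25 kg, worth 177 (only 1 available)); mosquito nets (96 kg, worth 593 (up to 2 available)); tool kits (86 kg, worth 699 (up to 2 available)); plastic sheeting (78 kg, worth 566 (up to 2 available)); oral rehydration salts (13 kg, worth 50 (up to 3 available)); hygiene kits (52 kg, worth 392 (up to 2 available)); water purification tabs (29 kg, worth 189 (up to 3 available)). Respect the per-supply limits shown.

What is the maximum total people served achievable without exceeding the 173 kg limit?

1398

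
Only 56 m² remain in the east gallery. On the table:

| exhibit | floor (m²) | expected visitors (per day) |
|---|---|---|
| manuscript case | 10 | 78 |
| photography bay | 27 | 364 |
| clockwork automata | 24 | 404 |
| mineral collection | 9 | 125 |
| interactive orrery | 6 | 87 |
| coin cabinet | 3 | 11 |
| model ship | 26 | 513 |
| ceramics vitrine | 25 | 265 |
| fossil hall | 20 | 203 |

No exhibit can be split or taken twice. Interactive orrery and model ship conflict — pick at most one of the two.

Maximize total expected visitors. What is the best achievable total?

928

Clockwork automata + coin cabinet + model ship uses 53 of the 56 m² and totals 928.
The closest alternative, clockwork automata + model ship, reaches only 917.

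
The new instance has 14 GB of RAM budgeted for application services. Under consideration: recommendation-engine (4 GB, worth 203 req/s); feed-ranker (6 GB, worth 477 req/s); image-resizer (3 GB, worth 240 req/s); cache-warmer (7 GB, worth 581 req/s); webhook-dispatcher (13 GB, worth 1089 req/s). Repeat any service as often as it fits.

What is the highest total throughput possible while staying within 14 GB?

1162

Ranking by ratio (throughput/GB): webhook-dispatcher 83.77, cache-warmer 83.00, image-resizer 80.00.
Filling by ratio: webhook-dispatcher for 1089, with 1 GB left unused.
The 13 GB tied up in webhook-dispatcher is better spent on 2×cache-warmer — total rises to 1162 (14 GB).
Nothing else within 14 GB beats 1162.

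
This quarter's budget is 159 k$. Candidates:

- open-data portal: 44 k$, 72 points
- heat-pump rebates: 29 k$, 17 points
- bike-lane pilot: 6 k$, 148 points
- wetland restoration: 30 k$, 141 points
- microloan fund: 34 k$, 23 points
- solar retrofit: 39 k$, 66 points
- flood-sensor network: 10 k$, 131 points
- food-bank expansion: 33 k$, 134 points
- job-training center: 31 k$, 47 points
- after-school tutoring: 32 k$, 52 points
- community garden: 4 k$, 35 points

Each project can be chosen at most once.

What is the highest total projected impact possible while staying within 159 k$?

Filling by ratio: bike-lane pilot + wetland restoration + solar retrofit + flood-sensor network + food-bank expansion + after-school tutoring + community garden for 707, with 5 k$ left unused.
Replace solar retrofit with open-data portal: the trade gains 6 net, giving 713 at 159 k$.
Next best is open-data portal + bike-lane pilot + wetland restoration + flood-sensor network + food-bank expansion + job-training center + community garden at 708 (158 k$) — short by 5.

713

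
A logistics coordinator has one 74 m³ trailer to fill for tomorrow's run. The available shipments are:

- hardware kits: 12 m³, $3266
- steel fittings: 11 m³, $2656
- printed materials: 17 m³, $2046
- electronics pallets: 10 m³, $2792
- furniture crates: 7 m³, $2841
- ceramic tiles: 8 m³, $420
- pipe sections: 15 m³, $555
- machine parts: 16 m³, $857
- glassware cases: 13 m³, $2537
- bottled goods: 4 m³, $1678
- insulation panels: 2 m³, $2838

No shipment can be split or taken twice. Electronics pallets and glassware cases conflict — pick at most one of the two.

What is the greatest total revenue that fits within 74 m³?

Hardware kits + steel fittings + printed materials + electronics pallets + furniture crates + ceramic tiles + bottled goods + insulation panels uses 71 of the 74 m³ and totals 18537.
Nothing else feasible within 74 m³ beats 18537.

18537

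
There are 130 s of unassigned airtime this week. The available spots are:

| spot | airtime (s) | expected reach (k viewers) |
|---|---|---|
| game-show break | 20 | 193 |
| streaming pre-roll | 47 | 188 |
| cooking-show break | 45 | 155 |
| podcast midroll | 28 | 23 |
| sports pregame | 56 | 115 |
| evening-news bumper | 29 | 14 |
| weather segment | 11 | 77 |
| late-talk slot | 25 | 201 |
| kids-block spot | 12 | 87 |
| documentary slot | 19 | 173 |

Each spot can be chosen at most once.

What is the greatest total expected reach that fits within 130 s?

842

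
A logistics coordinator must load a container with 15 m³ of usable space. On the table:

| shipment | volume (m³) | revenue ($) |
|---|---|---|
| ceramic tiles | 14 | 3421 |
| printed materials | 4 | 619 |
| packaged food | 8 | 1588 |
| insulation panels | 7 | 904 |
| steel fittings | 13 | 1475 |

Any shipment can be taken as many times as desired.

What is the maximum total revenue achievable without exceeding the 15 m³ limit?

Best packing: ceramic tiles — 14 m³, 3421 total.
The spare 1 m³ is too small for any remaining shipment, and no exchange beats 3421.

3421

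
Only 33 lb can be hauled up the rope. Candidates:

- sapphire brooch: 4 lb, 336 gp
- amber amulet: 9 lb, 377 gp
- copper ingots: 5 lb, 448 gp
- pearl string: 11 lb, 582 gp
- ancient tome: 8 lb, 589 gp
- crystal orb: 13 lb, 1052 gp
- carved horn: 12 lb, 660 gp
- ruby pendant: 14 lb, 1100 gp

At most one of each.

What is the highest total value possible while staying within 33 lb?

2600

Greedy by ratio would take sapphire brooch + copper ingots + ancient tome + crystal orb: 30 lb used, total 2425.
Dropping sapphire brooch and ancient tome frees 12 lb; slotting in ruby pendant (14 lb) lifts the total to 2600 at 32 lb.
Runner-up sapphire brooch + crystal orb + ruby pendant tops out at 2488.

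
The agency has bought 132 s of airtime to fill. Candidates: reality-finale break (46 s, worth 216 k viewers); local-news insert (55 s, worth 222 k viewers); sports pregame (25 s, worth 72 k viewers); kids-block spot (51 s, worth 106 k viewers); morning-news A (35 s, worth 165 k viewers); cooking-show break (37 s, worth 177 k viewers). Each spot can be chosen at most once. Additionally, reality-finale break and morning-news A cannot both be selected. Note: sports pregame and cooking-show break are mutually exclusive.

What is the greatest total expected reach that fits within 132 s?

564

Taking local-news insert + morning-news A + cooking-show break: 127 s used, 564 in expected reach.
The closest alternative, reality-finale break + local-news insert + sports pregame, reaches only 510.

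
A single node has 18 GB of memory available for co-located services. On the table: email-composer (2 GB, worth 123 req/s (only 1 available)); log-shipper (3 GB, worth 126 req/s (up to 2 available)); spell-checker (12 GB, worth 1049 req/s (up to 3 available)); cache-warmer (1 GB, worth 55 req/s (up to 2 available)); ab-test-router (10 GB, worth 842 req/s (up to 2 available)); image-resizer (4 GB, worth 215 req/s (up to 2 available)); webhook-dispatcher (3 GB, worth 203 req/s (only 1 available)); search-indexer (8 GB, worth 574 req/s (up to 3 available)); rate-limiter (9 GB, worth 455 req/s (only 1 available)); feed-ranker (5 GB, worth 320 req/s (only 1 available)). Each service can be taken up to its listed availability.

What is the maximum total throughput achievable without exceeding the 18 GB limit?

Ranking by ratio (throughput/GB): spell-checker 87.42, ab-test-router 84.20, search-indexer 71.75.
Email-composer + spell-checker + cache-warmer + webhook-dispatcher uses 18 of the 18 GB and totals 1430.
That's the maximum — no swap from here does better than 1430.

1430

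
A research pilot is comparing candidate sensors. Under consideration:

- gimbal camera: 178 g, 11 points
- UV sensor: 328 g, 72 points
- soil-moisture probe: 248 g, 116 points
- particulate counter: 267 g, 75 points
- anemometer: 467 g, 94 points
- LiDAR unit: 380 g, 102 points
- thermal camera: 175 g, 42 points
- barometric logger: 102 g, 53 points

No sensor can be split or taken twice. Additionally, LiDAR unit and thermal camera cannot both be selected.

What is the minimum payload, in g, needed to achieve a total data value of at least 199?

Minimise g subject to total data value ≥ 199.
soil-moisture probe + thermal camera + barometric logger: 211 data value at 525 g.
Below 525 g the best achievable stays under 199.

525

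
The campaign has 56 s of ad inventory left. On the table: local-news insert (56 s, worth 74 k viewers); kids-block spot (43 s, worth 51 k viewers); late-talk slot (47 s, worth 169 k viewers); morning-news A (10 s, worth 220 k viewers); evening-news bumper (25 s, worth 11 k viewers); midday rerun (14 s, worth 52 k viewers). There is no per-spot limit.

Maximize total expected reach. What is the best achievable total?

Taking 5×morning-news A: 50 s used, 1100 in expected reach.
No other feasible combination exceeds 1100.

1100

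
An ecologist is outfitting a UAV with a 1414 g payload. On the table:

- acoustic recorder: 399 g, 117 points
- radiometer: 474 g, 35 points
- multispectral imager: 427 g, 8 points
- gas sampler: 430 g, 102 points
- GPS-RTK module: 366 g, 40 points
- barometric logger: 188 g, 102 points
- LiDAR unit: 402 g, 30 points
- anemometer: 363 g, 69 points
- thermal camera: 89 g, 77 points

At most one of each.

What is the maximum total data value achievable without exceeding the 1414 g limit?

405

A density-first pass picks acoustic recorder + gas sampler + barometric logger + thermal camera — 398 at 1106 g.
Replace gas sampler with GPS-RTK module + anemometer: the trade gains 7 net, giving 405 at 1405 g.
Runner-up acoustic recorder + gas sampler + barometric logger + thermal camera tops out at 398.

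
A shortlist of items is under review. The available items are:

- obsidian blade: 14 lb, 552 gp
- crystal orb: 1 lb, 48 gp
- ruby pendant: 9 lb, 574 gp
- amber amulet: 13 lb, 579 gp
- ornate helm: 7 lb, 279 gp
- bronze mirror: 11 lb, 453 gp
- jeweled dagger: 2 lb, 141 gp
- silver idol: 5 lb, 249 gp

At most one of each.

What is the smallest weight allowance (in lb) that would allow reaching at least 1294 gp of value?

Minimise lb subject to total value ≥ 1294.
ruby pendant + amber amulet + jeweled dagger reaches 1294 using 24 lb.
No combination under 24 lb hits 1294.

24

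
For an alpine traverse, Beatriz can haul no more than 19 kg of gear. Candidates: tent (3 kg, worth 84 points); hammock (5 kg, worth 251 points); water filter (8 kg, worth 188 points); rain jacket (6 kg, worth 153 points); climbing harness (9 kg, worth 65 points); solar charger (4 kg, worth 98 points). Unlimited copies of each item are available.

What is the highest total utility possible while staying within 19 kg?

Filling by ratio: tent + 3×hammock for 837, with 1 kg left unused.
The 3 kg tied up in tent is better spent on solar charger — total rises to 851 (19 kg).
No other feasible combination exceeds 851.

851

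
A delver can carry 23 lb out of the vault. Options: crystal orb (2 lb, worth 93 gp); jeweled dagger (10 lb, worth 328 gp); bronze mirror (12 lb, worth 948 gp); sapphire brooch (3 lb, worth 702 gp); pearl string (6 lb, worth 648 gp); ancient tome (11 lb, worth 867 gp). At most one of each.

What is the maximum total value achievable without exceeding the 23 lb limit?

2391

Crystal orb + bronze mirror + sapphire brooch + pearl string uses 23 of the 23 lb and totals 2391.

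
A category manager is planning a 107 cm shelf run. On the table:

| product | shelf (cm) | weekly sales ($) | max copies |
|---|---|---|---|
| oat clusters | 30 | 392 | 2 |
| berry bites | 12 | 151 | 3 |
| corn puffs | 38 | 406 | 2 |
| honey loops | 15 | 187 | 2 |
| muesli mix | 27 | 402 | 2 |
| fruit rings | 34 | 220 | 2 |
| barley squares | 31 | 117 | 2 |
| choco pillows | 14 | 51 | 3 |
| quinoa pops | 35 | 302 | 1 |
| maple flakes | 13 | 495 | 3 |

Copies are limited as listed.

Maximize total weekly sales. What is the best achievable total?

Taking berry bites + 2×muesli mix + 3×maple flakes: 105 cm used, 2440 in weekly sales.
That's the maximum — no swap from here does better than 2440.

2440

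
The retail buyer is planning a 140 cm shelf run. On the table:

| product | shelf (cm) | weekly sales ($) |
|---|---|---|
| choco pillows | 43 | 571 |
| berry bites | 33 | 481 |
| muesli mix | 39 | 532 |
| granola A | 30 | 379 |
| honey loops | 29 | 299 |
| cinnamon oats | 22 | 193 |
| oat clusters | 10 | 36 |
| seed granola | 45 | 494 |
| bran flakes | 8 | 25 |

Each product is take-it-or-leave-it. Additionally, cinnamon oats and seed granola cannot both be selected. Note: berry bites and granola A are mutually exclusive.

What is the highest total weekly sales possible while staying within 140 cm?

1777

Best packing: choco pillows + berry bites + muesli mix + cinnamon oats — 137 cm, 1777 total.
No other feasible combination exceeds 1777.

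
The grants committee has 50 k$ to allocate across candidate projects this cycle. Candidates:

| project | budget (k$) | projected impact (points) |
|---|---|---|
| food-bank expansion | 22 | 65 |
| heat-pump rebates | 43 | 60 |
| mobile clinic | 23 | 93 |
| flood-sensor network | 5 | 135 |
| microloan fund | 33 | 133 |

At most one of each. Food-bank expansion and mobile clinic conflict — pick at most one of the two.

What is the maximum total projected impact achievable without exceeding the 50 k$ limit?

268

Best packing: flood-sensor network + microloan fund — 38 k$, 268 total.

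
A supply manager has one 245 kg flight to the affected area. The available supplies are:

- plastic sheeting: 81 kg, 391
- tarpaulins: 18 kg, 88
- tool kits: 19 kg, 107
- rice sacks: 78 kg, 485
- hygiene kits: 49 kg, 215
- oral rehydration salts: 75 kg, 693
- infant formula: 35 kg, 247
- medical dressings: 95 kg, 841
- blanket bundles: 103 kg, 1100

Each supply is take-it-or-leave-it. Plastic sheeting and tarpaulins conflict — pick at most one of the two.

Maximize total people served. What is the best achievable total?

A density-first pass picks tool kits + oral rehydration salts + infant formula + blanket bundles — 2147 at 232 kg.
The 94 kg tied up in tool kits and oral rehydration salts is better spent on medical dressings — total rises to 2188 (233 kg).
Every other selection either busts 245 kg or breaks a pairing rule or fails to beat 2188.

2188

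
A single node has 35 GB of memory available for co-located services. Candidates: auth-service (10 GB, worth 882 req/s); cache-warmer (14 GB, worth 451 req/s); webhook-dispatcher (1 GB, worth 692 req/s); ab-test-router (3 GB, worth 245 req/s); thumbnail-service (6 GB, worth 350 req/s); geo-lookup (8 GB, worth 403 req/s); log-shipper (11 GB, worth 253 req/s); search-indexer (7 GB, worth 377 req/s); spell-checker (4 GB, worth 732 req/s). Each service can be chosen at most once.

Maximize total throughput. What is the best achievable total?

Density check — webhook-dispatcher 692.00, spell-checker 183.00, auth-service 88.20 are the best per GB.
Taking the top-ratio services first gives auth-service + webhook-dispatcher + ab-test-router + thumbnail-service + search-indexer + spell-checker for 3278 (31 GB).
The 6 GB tied up in thumbnail-service is better spent on geo-lookup — total rises to 3331 (33 GB).
That's the maximum — no swap from here does better than 3331.

3331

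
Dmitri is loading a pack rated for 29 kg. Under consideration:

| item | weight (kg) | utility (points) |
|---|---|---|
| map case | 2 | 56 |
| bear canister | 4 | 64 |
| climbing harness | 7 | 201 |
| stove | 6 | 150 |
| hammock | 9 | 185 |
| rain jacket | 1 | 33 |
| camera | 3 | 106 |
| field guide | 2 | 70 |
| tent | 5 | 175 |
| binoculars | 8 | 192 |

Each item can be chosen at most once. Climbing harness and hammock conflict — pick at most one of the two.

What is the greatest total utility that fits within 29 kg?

833

A density-first pass picks map case + climbing harness + stove + rain jacket + camera + field guide + tent — 791 at 26 kg.
Replace stove with binoculars: the trade gains 42 net, giving 833 at 28 kg.
Next best is climbing harness + stove + camera + tent + binoculars at 824 (29 kg) — short by 9.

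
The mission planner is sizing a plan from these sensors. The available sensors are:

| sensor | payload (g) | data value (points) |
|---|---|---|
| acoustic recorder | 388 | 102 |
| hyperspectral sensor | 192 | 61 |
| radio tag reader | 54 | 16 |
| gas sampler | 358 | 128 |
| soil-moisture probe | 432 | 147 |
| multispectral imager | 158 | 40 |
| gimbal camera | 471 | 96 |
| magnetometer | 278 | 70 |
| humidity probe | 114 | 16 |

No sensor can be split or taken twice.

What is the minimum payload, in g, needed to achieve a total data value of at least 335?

Minimise g subject to total data value ≥ 335.
hyperspectral sensor + gas sampler + soil-moisture probe: 336 data value at 982 g.
Any bundle with less than 982 g falls short of 335.

982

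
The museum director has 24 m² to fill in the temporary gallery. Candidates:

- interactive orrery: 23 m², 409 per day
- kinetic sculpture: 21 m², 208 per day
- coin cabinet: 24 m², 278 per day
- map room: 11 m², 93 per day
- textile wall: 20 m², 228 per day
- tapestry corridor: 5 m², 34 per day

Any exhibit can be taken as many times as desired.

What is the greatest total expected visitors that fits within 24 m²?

409

By expected visitors per m²: interactive orrery 17.78, coin cabinet 11.58, textile wall 11.40 lead.
The ratio ordering already packs tightly: interactive orrery, 23 m², 409.
That's the maximum — no swap from here does better than 409.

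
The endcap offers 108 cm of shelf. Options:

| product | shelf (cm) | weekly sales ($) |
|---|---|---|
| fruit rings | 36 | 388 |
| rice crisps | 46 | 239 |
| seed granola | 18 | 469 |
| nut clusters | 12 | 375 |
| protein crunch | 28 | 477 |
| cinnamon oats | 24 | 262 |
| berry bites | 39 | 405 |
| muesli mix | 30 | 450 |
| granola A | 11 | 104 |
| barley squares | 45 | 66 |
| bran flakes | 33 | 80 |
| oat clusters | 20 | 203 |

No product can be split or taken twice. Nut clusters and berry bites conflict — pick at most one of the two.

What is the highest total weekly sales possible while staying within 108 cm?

By weekly sales per cm: nut clusters 31.25, seed granola 26.06, protein crunch 17.04 lead.
Seed granola + nut clusters + protein crunch + muesli mix + oat clusters uses 108 of the 108 cm and totals 1974.

1974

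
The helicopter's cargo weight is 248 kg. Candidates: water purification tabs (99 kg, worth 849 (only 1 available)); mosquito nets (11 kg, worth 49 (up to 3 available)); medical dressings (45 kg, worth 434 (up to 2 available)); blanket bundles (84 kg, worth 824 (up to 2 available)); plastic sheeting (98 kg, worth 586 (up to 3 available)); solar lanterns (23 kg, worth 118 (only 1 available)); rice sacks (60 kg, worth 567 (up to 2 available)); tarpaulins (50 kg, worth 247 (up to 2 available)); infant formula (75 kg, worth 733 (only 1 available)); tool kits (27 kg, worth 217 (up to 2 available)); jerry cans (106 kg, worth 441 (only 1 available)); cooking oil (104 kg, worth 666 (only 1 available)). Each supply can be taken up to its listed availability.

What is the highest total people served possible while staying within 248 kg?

2381

Best packing: 2×blanket bundles + infant formula — 243 kg, 2381 total.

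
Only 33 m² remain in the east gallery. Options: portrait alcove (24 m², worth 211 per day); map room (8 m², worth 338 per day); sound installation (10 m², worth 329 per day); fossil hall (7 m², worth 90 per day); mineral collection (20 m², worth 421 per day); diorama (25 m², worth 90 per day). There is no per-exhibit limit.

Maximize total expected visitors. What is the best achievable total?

The ratio ordering already packs tightly: 4×map room, 32 m², 1352.

1352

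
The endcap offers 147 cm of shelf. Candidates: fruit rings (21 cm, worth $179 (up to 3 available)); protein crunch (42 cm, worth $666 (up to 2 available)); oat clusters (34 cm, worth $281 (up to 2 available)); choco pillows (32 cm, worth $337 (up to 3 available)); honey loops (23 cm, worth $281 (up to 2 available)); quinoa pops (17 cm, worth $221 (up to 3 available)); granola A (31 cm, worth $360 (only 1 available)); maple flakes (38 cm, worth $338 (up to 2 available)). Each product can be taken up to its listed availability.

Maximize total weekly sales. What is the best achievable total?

2115

The ratio heuristic lands on 2×protein crunch + 3×quinoa pops (1995) but leaves 12 cm idle.
The 34 cm tied up in 2×quinoa pops is better spent on 2×honey loops — total rises to 2115 (147 cm).
Every other selection either busts 147 cm or exceeds an availability limit or fails to beat 2115.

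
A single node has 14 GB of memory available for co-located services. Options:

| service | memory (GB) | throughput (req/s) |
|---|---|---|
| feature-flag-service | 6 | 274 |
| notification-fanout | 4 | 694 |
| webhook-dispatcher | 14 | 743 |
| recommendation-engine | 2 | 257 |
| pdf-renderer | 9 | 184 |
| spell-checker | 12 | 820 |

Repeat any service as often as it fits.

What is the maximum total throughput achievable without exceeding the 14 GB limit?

2339

Best packing: 3×notification-fanout + recommendation-engine — 14 GB, 2339 total.
No other feasible combination exceeds 2339.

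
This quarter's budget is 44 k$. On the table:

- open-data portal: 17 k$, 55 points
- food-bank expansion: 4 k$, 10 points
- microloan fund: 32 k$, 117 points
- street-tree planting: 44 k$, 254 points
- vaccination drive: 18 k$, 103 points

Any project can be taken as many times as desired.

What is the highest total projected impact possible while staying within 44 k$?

Best packing: street-tree planting — 44 k$, 254 total.
That's the maximum — no swap from here does better than 254.

254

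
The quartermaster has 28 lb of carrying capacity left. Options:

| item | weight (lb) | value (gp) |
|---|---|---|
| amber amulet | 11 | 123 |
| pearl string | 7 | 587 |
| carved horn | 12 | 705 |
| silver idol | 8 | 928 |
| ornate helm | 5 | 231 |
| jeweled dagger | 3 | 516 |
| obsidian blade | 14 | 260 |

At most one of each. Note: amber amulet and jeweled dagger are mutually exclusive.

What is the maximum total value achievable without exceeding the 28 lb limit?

2380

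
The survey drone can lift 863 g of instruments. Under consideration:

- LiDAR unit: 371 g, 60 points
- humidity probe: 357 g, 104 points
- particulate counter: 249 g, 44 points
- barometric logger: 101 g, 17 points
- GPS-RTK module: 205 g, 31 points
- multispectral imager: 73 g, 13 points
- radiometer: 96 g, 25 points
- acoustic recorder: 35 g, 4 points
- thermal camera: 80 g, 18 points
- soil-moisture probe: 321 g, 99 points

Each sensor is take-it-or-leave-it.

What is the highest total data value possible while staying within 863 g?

246

Ranking by ratio (data value/g): soil-moisture probe 0.31, humidity probe 0.29, radiometer 0.26, thermal camera 0.23.
Best packing: humidity probe + radiometer + thermal camera + soil-moisture probe — 854 g, 246 total.
Next best is humidity probe + multispectral imager + radiometer + soil-moisture probe at 241 (847 g) — short by 5.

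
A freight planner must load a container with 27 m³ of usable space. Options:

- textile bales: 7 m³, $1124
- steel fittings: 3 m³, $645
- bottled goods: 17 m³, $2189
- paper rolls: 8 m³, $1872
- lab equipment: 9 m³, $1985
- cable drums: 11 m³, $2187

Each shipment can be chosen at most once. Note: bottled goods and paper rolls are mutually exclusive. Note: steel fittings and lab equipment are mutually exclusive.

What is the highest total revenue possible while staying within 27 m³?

Best packing: textile bales + lab equipment + cable drums — 27 m³, 5296 total.
Every other selection either busts 27 m³ or breaks a pairing rule or fails to beat 5296.

5296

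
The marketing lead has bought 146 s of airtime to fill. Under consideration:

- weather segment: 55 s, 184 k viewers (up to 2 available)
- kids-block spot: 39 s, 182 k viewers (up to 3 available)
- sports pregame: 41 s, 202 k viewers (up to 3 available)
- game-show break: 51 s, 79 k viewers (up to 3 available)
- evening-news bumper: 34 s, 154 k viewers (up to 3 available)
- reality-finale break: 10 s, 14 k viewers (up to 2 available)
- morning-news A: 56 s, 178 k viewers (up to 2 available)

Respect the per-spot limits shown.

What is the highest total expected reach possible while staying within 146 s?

672

The ratio heuristic lands on 3×sports pregame + 2×reality-finale break (634) but leaves 3 s idle.
Replace 3×sports pregame and 2×reality-finale break with 2×kids-block spot + 2×evening-news bumper: the trade gains 38 net, giving 672 at 146 s.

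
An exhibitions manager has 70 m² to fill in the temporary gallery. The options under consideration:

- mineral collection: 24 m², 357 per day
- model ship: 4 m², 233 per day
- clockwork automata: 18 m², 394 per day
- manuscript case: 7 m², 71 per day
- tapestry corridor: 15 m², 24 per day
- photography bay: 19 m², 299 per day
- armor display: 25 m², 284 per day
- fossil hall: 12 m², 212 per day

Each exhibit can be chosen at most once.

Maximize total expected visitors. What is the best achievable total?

1283

Filling by ratio: model ship + clockwork automata + manuscript case + photography bay + fossil hall for 1209, with 10 m² left unused.
Dropping manuscript case and fossil hall frees 19 m²; slotting in mineral collection (24 m²) lifts the total to 1283 at 65 m².
The closest alternative, mineral collection + model ship + clockwork automata + manuscript case + fossil hall, reaches only 1267.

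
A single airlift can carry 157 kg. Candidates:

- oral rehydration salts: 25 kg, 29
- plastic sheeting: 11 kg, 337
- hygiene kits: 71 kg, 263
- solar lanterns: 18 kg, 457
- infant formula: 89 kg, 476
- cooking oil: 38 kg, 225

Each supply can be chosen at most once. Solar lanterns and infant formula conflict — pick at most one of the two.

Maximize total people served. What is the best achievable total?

1282

Best packing: plastic sheeting + hygiene kits + solar lanterns + cooking oil — 138 kg, 1282 total.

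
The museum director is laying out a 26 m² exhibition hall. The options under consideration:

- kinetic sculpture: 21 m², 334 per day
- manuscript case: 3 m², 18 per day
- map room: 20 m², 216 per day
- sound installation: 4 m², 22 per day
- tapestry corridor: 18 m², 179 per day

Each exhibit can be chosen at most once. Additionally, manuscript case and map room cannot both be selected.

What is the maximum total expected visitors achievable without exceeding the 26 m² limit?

356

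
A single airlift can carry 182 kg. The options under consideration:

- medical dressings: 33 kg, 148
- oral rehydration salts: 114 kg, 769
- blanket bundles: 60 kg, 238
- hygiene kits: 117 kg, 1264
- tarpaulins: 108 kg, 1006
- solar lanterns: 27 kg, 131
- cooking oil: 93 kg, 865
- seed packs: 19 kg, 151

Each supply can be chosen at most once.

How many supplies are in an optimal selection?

3

The maximum people served within 182 kg is 1563.
One optimal bundle: medical dressings + hygiene kits + seed packs (169 kg).
Every optimal selection uses 3 supplies.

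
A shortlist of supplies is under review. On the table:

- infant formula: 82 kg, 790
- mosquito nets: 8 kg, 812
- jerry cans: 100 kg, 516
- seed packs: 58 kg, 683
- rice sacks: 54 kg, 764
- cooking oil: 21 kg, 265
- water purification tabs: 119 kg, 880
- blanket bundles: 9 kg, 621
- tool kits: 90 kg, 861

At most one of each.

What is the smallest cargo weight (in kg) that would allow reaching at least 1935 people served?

Need the lightest bundle worth ≥ 1935.
Taking mosquito nets + rice sacks + blanket bundles gives 2197 (≥ 1935) for 71 kg.
Any bundle with less than 71 kg falls short of 1935.

71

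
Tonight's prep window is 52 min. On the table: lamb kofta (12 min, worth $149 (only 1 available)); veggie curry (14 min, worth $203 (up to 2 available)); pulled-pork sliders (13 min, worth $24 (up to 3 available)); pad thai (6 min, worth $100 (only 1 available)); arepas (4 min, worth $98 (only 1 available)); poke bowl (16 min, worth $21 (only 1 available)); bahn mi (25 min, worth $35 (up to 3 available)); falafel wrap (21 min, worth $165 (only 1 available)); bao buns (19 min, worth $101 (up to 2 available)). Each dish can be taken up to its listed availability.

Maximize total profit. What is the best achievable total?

753

Taking lamb kofta + 2×veggie curry + pad thai + arepas: 50 min used, 753 in profit.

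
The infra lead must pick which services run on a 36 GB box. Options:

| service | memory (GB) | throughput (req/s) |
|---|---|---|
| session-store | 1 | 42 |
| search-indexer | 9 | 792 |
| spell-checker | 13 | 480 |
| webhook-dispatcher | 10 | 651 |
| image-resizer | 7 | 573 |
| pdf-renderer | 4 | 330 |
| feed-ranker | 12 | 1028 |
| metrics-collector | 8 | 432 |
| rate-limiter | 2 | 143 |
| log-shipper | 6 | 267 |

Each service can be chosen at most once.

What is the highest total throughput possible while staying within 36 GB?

2908

Ranking by ratio (throughput/GB): search-indexer 88.00, feed-ranker 85.67, pdf-renderer 82.50.
Taking session-store + search-indexer + image-resizer + pdf-renderer + feed-ranker + rate-limiter: 35 GB used, 2908 in throughput.
Runner-up search-indexer + image-resizer + pdf-renderer + feed-ranker + rate-limiter tops out at 2866.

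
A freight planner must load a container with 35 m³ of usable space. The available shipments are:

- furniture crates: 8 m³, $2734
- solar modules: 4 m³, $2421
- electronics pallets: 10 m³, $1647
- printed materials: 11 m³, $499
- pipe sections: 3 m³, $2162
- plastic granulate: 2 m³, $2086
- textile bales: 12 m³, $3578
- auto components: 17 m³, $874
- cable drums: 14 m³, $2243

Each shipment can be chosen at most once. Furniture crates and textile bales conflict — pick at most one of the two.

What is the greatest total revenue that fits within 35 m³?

12490

Taking solar modules + pipe sections + plastic granulate + textile bales + cable drums: 35 m³ used, 12490 in revenue.
No other feasible combination exceeds 12490.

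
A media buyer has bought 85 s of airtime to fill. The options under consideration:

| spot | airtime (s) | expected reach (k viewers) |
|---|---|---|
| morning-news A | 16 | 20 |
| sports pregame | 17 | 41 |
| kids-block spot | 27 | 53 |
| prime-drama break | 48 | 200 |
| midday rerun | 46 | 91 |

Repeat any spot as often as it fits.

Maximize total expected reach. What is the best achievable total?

282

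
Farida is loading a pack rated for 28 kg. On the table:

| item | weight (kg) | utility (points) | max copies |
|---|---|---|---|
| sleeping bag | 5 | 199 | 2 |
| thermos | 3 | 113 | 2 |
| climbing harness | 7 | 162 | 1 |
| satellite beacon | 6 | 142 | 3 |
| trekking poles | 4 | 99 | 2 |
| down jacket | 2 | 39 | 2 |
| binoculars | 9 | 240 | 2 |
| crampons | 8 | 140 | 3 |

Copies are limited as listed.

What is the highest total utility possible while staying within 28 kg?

908

By utility per kg: sleeping bag 39.80, thermos 37.67, binoculars 26.67, trekking poles 24.75 lead.
Taking the top-ratio items first gives 2×sleeping bag + 2×thermos + down jacket + binoculars for 903 (27 kg).
The 11 kg tied up in down jacket and binoculars is better spent on 2×satellite beacon — total rises to 908 (28 kg).
No other feasible combination exceeds 908.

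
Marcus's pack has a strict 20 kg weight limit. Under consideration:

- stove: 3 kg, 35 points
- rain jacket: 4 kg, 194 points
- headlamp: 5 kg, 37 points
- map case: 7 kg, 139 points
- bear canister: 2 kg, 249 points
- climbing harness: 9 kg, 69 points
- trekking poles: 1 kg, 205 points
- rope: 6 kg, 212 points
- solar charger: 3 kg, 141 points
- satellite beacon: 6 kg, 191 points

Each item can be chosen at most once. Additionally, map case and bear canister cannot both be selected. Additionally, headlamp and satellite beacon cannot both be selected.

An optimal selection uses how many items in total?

5

Optimal total is 1051.
For example rain jacket + bear canister + trekking poles + rope + satellite beacon achieves it, using 19 kg.
Any selection reaching 1051 contains exactly 5 items.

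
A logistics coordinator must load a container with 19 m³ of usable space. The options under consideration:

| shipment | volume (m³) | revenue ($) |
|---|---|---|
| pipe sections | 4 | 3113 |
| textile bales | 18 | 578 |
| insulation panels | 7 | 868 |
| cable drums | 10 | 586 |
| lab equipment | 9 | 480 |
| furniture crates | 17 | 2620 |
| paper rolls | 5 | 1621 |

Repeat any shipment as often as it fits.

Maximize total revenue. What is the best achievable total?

12452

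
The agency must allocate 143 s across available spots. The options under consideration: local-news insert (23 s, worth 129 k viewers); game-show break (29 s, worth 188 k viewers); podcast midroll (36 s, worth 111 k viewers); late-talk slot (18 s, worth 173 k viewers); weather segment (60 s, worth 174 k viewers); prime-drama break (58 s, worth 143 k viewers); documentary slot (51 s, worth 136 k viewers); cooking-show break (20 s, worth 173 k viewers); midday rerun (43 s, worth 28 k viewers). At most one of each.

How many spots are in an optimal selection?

5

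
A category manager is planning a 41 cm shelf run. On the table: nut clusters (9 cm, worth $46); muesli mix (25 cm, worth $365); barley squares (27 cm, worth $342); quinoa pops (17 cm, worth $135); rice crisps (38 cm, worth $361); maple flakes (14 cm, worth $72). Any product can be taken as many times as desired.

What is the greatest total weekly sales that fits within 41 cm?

437

Ranking by ratio (weekly sales/cm): muesli mix 14.60, barley squares 12.67, rice crisps 9.50.
Best packing: muesli mix + maple flakes — 39 cm, 437 total.
The spare 2 cm is too small for any remaining product, and no exchange beats 437.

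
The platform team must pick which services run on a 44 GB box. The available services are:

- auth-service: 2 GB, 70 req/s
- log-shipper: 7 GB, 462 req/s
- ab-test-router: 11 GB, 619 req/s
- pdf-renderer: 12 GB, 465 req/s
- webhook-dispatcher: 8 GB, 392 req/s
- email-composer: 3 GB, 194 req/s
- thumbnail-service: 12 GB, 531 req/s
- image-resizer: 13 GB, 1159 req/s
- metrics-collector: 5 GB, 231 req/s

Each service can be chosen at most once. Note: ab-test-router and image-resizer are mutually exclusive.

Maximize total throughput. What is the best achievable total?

Best packing: log-shipper + webhook-dispatcher + email-composer + thumbnail-service + image-resizer — 43 GB, 2738 total.

2738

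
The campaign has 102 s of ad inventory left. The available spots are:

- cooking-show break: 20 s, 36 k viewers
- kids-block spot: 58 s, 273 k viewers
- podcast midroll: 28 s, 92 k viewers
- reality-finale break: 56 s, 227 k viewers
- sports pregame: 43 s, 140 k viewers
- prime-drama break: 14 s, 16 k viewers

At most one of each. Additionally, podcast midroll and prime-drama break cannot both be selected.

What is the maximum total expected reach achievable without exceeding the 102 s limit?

413

Density check — kids-block spot 4.71, reality-finale break 4.05, podcast midroll 3.29, sports pregame 3.26 are the best per s.
Best packing: kids-block spot + sports pregame — 101 s, 413 total.
The spare 1 s is too small for any remaining spot, and no feasible exchange beats 413.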